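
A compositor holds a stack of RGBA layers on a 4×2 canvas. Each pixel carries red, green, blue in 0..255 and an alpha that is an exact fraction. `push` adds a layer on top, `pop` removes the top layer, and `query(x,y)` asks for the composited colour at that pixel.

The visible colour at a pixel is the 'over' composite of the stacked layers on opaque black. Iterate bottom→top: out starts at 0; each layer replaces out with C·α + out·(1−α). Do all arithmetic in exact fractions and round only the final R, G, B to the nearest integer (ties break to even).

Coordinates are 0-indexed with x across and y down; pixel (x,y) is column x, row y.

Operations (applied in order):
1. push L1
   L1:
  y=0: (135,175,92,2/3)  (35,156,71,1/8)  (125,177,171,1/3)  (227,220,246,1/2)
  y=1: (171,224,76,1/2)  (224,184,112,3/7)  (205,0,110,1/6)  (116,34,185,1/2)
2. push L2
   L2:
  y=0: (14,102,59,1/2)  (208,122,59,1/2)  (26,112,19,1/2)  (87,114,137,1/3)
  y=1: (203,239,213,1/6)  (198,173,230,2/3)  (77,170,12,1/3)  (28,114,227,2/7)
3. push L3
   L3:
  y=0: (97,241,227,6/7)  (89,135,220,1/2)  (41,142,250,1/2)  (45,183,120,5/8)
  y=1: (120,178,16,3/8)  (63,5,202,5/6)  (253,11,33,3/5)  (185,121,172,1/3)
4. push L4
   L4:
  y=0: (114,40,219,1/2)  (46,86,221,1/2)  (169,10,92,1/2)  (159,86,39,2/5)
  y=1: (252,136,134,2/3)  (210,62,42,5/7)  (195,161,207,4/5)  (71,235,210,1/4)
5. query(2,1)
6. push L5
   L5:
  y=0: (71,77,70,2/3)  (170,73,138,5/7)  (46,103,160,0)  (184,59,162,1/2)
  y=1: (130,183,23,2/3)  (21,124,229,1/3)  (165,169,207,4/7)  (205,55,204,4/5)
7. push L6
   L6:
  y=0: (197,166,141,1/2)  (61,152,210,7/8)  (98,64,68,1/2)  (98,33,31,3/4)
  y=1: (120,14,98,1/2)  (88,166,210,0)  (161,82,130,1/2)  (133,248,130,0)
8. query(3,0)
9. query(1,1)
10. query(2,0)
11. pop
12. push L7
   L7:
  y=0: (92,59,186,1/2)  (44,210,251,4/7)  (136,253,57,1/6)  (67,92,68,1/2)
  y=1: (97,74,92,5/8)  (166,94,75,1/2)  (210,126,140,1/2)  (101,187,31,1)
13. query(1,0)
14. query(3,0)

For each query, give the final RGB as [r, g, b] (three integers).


query (2,1) [L1,L2,L3,L4] — begin 0,0,0
L1 α=1/6: [205/6, 0, 55/3]
L2 α=1/3: [436/9, 170/3, 146/9]
L3 α=3/5: [7703/45, 439/15, 1183/45]
L4 α=4/5: [42803/225, 10099/75, 38443/225]
rounded: [190, 135, 171]

at x=3,y=0 over L1,L2,L3,L4,L5,L6:
after L1 α=1/2: [227/2, 110, 123]
after L2 α=1/3: [314/3, 334/3, 383/3]
after L3 α=5/8: [539/8, 1249/8, 983/8]
after L4 α=2/5: [4161/40, 5123/40, 3573/40]
after L5 α=1/2: [11521/80, 7483/80, 10053/80]
after L6 α=3/4: [35041/320, 15403/320, 17493/320]
= [110, 48, 55]

(1,1) stack=L1,L2,L3,L4,L5,L6; from [0,0,0]:
after L1 α=3/7: [96, 552/7, 48]
after L2 α=2/3: [164, 2974/21, 508/3]
after L3 α=5/6: [479/6, 3499/126, 1769/9]
after L4 α=5/7: [3629/21, 23029/441, 5428/63]
after L5 α=1/3: [7699/63, 100742/1323, 25283/189]
after L6 α=0: [7699/63, 100742/1323, 25283/189]
rounded: [122, 76, 134]

query (2,0) [L1,L2,L3,L4,L5,L6] — begin 0,0,0
after L1 α=1/3: [125/3, 59, 57]
after L2 α=1/2: [203/6, 171/2, 38]
after L3 α=1/2: [449/12, 455/4, 144]
after L4 α=1/2: [2477/24, 495/8, 118]
after L5 α=0: [2477/24, 495/8, 118]
after L6 α=1/2: [4829/48, 1007/16, 93]
rounded: [101, 63, 93]

(1,0) stack=L1,L2,L3,L4,L5,L7; from [0,0,0]:
after L1 α=1/8: [35/8, 39/2, 71/8]
after L2 α=1/2: [1699/16, 283/4, 543/16]
after L3 α=1/2: [3123/32, 823/8, 4063/32]
after L4 α=1/2: [4595/64, 1511/16, 11135/64]
after L5 α=5/7: [31795/224, 633/8, 4745/32]
after L7 α=4/7: [134809/1568, 8619/56, 46363/224]
→ [86, 154, 207]

query (3,0) [L1,L2,L3,L4,L5,L7] — begin 0,0,0
L1 α=1/2: [227/2, 110, 123]
L2 α=1/3: [314/3, 334/3, 383/3]
L3 α=5/8: [539/8, 1249/8, 983/8]
L4 α=2/5: [4161/40, 5123/40, 3573/40]
L5 α=1/2: [11521/80, 7483/80, 10053/80]
L7 α=1/2: [16881/160, 14843/160, 15493/160]
→ [106, 93, 97]


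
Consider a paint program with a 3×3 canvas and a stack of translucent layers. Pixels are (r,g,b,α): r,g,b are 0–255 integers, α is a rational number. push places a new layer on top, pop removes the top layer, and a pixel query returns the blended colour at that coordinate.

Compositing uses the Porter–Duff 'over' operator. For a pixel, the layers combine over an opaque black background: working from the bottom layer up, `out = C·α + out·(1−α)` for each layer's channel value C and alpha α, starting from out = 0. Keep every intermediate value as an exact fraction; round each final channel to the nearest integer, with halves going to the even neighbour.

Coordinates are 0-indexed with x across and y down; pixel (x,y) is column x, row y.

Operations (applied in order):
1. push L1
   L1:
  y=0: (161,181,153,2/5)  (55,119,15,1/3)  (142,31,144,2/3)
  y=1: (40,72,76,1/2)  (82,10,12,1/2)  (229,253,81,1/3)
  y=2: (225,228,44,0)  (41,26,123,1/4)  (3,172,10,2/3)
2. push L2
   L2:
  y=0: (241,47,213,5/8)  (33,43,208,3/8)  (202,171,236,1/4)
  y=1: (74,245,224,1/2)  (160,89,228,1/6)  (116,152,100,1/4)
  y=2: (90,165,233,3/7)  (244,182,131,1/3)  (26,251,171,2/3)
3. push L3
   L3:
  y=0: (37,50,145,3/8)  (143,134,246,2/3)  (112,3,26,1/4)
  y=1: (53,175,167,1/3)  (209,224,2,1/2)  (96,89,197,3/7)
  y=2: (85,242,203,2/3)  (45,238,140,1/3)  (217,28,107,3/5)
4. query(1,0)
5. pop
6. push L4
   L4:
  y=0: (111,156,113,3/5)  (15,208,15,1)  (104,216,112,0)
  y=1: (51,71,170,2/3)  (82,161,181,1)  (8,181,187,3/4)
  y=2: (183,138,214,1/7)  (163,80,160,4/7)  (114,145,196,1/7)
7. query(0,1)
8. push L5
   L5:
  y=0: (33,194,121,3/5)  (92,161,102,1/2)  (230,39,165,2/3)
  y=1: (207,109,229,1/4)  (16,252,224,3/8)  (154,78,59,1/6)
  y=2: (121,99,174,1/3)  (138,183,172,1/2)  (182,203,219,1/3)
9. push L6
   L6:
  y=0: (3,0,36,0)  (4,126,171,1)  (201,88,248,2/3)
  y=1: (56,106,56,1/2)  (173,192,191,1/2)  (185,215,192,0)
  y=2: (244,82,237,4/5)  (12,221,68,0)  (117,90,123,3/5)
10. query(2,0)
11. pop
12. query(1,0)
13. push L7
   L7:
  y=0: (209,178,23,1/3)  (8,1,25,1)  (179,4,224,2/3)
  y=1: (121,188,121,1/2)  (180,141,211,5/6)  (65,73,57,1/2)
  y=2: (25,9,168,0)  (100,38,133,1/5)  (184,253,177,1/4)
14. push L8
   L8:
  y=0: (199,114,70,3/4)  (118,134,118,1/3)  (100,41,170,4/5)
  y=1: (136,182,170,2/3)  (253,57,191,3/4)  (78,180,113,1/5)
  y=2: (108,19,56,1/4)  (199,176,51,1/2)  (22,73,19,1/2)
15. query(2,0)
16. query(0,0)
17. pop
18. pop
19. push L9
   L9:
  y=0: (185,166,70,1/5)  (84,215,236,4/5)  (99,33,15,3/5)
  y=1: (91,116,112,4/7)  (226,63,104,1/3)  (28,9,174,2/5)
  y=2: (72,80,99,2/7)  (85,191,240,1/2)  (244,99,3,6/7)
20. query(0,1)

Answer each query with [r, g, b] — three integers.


query (1,0) [L1,L2,L3] — begin 0,0,0
L1 α=1/3: [55/3, 119/3, 5]
L2 α=3/8: [143/6, 491/12, 649/8]
L3 α=2/3: [1859/18, 3707/36, 4585/24]
→ [103, 103, 191]

query (0,1) [L1,L2,L4] — begin 0,0,0
after L1 α=1/2: [20, 36, 38]
after L2 α=1/2: [47, 281/2, 131]
after L4 α=2/3: [149/3, 565/6, 157]
= [50, 94, 157]

(2,0) stack=L1,L2,L4,L5,L6; from [0,0,0]:
after L1 α=2/3: [284/3, 62/3, 96]
after L2 α=1/4: [243/2, 233/4, 131]
after L4 α=0: [243/2, 233/4, 131]
after L5 α=2/3: [1163/6, 545/12, 461/3]
after L6 α=2/3: [3575/18, 2657/36, 1949/9]
→ [199, 74, 217]

(1,0) stack=L1,L2,L4,L5; from [0,0,0]:
L1 α=1/3: [55/3, 119/3, 5]
L2 α=3/8: [143/6, 491/12, 649/8]
L4 α=1: [15, 208, 15]
L5 α=1/2: [107/2, 369/2, 117/2]
= [54, 184, 58]

(2,0) stack=L1,L2,L4,L5,L7,L8; from [0,0,0]:
+L1 (α=2/3) → [284/3, 62/3, 96]
+L2 (α=1/4) → [243/2, 233/4, 131]
+L4 (α=0) → [243/2, 233/4, 131]
+L5 (α=2/3) → [1163/6, 545/12, 461/3]
+L7 (α=2/3) → [3311/18, 641/36, 1805/9]
+L8 (α=4/5) → [10511/90, 1309/36, 1585/9]
= [117, 36, 176]

(0,0) stack=L1,L2,L4,L5,L7,L8; from [0,0,0]:
+L1 (α=2/5) → [322/5, 362/5, 306/5]
+L2 (α=5/8) → [6991/40, 2261/40, 6243/40]
+L4 (α=3/5) → [13651/100, 11621/100, 13023/100]
+L5 (α=3/5) → [18601/250, 40721/250, 31173/250]
+L7 (α=1/3) → [44726/375, 62971/375, 34048/375]
+L8 (α=3/4) → [268601/1500, 191221/1500, 56399/750]
= [179, 127, 75]

query (0,1) [L1,L2,L4,L5,L9] — begin 0,0,0
+L1 (α=1/2) → [20, 36, 38]
+L2 (α=1/2) → [47, 281/2, 131]
+L4 (α=2/3) → [149/3, 565/6, 157]
+L5 (α=1/4) → [89, 783/8, 175]
+L9 (α=4/7) → [631/7, 6061/56, 139]
→ [90, 108, 139]


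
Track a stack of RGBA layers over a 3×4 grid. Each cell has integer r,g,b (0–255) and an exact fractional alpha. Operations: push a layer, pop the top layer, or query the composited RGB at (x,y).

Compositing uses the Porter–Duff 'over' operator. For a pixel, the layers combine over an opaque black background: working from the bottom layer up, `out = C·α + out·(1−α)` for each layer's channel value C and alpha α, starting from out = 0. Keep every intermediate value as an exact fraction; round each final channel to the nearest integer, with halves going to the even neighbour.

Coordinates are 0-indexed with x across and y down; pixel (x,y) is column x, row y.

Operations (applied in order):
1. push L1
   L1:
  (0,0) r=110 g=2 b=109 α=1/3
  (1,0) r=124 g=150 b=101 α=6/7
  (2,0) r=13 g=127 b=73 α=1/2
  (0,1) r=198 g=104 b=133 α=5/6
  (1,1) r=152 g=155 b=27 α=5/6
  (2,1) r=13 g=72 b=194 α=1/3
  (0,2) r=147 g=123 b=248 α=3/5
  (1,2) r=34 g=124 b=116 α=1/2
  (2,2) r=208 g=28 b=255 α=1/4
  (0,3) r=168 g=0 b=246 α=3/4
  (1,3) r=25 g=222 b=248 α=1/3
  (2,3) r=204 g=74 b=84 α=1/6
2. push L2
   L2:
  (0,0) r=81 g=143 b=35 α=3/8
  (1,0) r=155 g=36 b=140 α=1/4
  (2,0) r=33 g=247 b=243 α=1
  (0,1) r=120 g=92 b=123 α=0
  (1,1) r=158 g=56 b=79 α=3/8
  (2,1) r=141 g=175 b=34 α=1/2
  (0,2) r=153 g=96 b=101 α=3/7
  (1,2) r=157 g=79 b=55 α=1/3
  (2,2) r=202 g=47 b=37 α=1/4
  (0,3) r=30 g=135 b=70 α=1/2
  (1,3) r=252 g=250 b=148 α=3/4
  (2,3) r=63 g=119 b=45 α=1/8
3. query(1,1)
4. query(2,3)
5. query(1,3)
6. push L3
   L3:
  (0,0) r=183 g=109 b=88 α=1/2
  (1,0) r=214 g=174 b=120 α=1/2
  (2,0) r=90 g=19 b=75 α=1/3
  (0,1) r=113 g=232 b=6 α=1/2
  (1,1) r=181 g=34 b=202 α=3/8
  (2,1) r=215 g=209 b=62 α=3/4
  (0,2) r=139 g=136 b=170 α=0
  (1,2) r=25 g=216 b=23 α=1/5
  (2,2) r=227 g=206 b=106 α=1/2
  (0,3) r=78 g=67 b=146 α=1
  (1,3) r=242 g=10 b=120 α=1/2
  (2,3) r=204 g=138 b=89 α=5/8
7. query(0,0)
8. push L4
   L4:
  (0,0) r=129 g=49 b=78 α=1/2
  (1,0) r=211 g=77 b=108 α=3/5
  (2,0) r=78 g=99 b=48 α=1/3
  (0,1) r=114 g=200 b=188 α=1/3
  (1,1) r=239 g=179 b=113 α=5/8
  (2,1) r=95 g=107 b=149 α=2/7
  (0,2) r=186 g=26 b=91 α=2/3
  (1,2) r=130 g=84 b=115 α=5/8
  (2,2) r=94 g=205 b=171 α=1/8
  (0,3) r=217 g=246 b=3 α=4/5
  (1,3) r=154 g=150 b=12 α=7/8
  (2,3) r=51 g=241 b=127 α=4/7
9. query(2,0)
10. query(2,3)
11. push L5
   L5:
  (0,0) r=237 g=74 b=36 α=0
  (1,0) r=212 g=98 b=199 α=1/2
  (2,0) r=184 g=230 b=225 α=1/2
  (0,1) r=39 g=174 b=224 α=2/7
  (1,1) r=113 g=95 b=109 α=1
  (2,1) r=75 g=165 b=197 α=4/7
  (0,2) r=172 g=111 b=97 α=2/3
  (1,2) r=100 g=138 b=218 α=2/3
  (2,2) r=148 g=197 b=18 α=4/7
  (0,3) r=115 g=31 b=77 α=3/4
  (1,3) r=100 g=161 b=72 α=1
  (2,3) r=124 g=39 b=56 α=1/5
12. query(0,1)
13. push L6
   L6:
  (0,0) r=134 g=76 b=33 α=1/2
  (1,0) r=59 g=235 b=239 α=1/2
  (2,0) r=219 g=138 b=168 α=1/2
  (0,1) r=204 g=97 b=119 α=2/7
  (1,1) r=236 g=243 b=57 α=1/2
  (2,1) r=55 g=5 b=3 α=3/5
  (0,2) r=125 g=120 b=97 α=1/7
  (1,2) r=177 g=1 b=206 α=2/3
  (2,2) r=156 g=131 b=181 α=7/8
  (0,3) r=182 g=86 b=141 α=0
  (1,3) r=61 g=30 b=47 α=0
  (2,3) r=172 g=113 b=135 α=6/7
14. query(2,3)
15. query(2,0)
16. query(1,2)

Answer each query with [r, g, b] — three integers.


(1,1) stack=L1,L2; from [0,0,0]:
L1 α=5/6: [380/3, 775/6, 45/2]
L2 α=3/8: [1661/12, 4883/48, 699/16]
= [138, 102, 44]

(2,3) stack=L1,L2; from [0,0,0]:
+L1 (α=1/6) → [34, 37/3, 14]
+L2 (α=1/8) → [301/8, 77/3, 143/8]
→ [38, 26, 18]

at x=1,y=3 over L1,L2:
L1 α=1/3: [25/3, 74, 248/3]
L2 α=3/4: [2293/12, 206, 395/3]
→ [191, 206, 132]

at x=0,y=0 over L1,L2,L3:
L1 α=1/3: [110/3, 2/3, 109/3]
L2 α=3/8: [1279/24, 1297/24, 215/6]
L3 α=1/2: [5671/48, 3913/48, 743/12]
= [118, 82, 62]

query (2,0) [L1,L2,L3,L4] — begin 0,0,0
L1 α=1/2: [13/2, 127/2, 73/2]
L2 α=1: [33, 247, 243]
L3 α=1/3: [52, 171, 187]
L4 α=1/3: [182/3, 147, 422/3]
→ [61, 147, 141]

query (2,3) [L1,L2,L3,L4] — begin 0,0,0
+L1 (α=1/6) → [34, 37/3, 14]
+L2 (α=1/8) → [301/8, 77/3, 143/8]
+L3 (α=5/8) → [9063/64, 767/8, 3989/64]
+L4 (α=4/7) → [40245/448, 10013/56, 44479/448]
→ [90, 179, 99]

(0,1) stack=L1,L2,L3,L4,L5; from [0,0,0]:
+L1 (α=5/6) → [165, 260/3, 665/6]
+L2 (α=0) → [165, 260/3, 665/6]
+L3 (α=1/2) → [139, 478/3, 701/12]
+L4 (α=1/3) → [392/3, 1556/9, 1829/18]
+L5 (α=2/7) → [2194/21, 10912/63, 17209/126]
= [104, 173, 137]

at x=2,y=3 over L1,L2,L3,L4,L5,L6:
+L1 (α=1/6) → [34, 37/3, 14]
+L2 (α=1/8) → [301/8, 77/3, 143/8]
+L3 (α=5/8) → [9063/64, 767/8, 3989/64]
+L4 (α=4/7) → [40245/448, 10013/56, 44479/448]
+L5 (α=1/5) → [54133/560, 10559/70, 50751/560]
+L6 (α=6/7) → [632053/3920, 58019/490, 504351/3920]
= [161, 118, 129]

(2,0) stack=L1,L2,L3,L4,L5,L6; from [0,0,0]:
L1 α=1/2: [13/2, 127/2, 73/2]
L2 α=1: [33, 247, 243]
L3 α=1/3: [52, 171, 187]
L4 α=1/3: [182/3, 147, 422/3]
L5 α=1/2: [367/3, 377/2, 1097/6]
L6 α=1/2: [512/3, 653/4, 2105/12]
rounded: [171, 163, 175]

at x=1,y=2 over L1,L2,L3,L4,L5,L6:
+L1 (α=1/2) → [17, 62, 58]
+L2 (α=1/3) → [191/3, 203/3, 57]
+L3 (α=1/5) → [839/15, 292/3, 251/5]
+L4 (α=5/8) → [4089/40, 89, 907/10]
+L5 (α=2/3) → [12089/120, 365/3, 5267/30]
+L6 (α=2/3) → [54569/360, 371/9, 17627/90]
→ [152, 41, 196]


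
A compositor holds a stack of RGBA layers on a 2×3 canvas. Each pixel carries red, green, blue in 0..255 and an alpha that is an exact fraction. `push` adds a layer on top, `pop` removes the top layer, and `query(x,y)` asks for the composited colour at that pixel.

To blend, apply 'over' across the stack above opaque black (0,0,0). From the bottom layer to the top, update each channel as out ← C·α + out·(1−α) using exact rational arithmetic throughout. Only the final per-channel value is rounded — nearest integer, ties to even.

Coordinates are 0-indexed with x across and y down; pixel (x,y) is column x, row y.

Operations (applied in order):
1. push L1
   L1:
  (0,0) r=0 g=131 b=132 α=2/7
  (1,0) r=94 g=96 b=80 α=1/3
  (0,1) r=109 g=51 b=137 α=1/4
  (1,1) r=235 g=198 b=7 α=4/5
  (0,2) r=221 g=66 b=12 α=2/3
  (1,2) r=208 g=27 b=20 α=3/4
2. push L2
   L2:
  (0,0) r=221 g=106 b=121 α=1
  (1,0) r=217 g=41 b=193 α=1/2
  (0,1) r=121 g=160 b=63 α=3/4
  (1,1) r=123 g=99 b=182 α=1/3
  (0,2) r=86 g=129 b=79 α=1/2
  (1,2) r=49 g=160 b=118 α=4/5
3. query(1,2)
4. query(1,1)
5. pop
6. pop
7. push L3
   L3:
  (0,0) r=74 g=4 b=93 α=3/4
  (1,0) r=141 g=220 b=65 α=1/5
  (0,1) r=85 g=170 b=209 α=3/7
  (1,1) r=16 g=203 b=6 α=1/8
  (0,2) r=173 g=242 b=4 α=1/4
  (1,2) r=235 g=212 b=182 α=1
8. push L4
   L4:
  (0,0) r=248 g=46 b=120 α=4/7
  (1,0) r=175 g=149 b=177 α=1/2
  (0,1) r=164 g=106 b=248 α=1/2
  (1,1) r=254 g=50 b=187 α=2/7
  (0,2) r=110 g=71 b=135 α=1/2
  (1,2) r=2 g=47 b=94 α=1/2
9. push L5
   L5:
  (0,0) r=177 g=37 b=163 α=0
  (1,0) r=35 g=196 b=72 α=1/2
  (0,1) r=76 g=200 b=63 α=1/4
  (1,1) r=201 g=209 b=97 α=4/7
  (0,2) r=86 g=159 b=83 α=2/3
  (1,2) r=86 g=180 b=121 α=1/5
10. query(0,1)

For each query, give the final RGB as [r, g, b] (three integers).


(1,2) stack=L1,L2; from [0,0,0]:
after L1 α=3/4: [156, 81/4, 15]
after L2 α=4/5: [352/5, 2641/20, 487/5]
→ [70, 132, 97]

query (1,1) [L1,L2] — begin 0,0,0
L1 α=4/5: [188, 792/5, 28/5]
L2 α=1/3: [499/3, 693/5, 322/5]
→ [166, 139, 64]

at x=0,y=1 over L3,L4,L5:
L3 α=3/7: [255/7, 510/7, 627/7]
L4 α=1/2: [1403/14, 626/7, 2363/14]
L5 α=1/4: [5273/56, 1639/14, 7971/56]
= [94, 117, 142]


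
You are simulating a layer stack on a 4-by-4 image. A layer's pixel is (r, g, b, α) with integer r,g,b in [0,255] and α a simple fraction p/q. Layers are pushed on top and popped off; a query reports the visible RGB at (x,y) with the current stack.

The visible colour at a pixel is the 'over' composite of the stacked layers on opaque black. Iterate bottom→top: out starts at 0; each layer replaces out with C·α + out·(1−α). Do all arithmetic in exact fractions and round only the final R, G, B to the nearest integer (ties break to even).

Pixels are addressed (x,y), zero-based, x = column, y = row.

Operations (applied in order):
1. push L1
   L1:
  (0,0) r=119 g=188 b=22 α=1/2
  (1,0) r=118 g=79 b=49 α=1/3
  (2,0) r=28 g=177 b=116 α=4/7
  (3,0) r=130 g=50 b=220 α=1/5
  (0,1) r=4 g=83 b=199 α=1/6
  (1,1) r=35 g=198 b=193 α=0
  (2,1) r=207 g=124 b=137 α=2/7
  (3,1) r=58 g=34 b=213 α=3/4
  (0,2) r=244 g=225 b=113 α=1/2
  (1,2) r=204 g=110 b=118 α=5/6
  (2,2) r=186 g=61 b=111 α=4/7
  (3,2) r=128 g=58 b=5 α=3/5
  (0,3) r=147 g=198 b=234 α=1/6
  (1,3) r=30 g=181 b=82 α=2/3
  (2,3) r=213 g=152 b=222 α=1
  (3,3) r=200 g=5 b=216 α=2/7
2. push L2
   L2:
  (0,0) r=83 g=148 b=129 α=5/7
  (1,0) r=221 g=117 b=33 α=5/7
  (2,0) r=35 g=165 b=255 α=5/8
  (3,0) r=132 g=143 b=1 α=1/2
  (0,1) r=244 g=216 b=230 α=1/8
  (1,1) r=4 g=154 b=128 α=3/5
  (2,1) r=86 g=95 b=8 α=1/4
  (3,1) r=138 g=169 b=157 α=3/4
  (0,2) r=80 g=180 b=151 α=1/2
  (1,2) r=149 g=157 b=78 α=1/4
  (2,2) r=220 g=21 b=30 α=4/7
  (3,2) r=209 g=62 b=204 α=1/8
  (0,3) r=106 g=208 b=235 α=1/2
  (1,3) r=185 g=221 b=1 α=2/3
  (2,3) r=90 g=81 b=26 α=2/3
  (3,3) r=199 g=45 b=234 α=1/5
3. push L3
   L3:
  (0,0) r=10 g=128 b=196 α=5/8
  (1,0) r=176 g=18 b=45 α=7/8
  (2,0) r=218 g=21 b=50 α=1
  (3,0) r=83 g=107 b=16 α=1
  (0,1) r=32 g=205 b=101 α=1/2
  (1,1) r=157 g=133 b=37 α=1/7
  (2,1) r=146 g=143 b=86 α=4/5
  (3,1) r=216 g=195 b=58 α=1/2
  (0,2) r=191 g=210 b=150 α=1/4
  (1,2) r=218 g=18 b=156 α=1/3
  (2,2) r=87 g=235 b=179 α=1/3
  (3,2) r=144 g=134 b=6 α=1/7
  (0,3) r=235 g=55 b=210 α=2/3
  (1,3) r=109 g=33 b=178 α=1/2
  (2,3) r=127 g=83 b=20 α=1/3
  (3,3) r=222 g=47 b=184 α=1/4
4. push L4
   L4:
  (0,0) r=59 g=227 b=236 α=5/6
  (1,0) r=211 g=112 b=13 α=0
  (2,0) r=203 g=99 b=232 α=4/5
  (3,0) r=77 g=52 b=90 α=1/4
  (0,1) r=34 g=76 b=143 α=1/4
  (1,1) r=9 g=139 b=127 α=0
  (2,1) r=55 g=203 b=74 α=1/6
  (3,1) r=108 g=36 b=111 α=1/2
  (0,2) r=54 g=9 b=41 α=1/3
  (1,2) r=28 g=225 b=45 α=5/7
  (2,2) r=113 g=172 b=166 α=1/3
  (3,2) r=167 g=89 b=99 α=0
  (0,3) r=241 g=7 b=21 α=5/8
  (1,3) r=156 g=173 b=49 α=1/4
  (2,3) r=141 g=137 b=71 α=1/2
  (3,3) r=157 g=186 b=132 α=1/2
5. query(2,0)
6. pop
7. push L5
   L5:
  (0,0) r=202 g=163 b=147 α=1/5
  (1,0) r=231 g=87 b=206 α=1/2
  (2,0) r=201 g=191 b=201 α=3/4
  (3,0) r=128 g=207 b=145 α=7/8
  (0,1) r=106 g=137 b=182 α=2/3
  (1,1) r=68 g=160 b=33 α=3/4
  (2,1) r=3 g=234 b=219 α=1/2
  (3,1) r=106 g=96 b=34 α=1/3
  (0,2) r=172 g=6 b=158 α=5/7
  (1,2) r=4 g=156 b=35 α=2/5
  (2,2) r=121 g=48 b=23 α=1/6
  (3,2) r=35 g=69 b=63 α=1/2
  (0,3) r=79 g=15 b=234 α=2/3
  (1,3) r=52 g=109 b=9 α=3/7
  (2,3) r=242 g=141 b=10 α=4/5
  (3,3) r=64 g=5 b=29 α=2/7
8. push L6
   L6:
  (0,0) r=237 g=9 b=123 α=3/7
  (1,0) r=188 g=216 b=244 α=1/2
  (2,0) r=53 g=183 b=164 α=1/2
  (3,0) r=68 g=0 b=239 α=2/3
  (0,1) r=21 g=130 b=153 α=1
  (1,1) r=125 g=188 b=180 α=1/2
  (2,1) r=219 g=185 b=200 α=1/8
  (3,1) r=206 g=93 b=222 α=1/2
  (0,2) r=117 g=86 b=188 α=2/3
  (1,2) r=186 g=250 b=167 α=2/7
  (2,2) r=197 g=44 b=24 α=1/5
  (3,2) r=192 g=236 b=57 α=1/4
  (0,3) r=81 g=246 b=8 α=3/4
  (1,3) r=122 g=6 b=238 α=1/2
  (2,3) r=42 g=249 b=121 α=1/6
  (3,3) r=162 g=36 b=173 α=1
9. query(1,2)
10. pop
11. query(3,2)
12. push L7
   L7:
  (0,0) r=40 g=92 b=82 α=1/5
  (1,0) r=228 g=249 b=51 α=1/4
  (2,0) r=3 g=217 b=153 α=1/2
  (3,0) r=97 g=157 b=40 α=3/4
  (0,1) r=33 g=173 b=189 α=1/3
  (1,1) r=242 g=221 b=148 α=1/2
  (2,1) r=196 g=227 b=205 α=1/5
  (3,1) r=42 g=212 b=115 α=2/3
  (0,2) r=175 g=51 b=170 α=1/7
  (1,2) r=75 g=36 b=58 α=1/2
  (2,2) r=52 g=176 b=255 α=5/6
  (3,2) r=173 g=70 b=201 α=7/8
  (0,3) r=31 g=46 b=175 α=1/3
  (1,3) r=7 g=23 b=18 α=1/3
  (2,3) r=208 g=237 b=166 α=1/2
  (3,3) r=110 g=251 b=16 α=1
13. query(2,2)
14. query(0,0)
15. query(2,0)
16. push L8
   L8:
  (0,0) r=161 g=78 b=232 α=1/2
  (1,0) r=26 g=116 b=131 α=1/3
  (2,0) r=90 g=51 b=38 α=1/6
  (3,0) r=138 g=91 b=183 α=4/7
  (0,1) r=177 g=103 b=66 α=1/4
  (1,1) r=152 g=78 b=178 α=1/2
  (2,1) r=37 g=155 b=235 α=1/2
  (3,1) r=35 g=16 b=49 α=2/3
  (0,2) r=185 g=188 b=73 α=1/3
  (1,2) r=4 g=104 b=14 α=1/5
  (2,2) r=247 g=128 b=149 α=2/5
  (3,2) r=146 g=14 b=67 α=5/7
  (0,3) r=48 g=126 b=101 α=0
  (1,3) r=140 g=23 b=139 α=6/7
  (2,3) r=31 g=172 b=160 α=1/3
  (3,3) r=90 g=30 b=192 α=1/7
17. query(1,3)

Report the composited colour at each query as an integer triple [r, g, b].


at x=2,y=0 over L1,L2,L3,L4:
L1 α=4/7: [16, 708/7, 464/7]
L2 α=5/8: [223/8, 7899/56, 10317/56]
L3 α=1: [218, 21, 50]
L4 α=4/5: [206, 417/5, 978/5]
rounded: [206, 83, 196]

at x=1,y=2 over L1,L2,L3,L5,L6:
+L1 (α=5/6) → [170, 275/3, 295/3]
+L2 (α=1/4) → [659/4, 108, 373/4]
+L3 (α=1/3) → [365/2, 78, 685/6]
+L5 (α=2/5) → [1111/10, 546/5, 165/2]
+L6 (α=2/7) → [265/2, 1046/7, 1493/14]
→ [132, 149, 107]

at x=3,y=2 over L1,L2,L3,L5:
+L1 (α=3/5) → [384/5, 174/5, 3]
+L2 (α=1/8) → [3733/40, 191/5, 225/8]
+L3 (α=1/7) → [14079/140, 1816/35, 699/28]
+L5 (α=1/2) → [18979/280, 4231/70, 2463/56]
→ [68, 60, 44]

(2,2) stack=L1,L2,L3,L5,L7; from [0,0,0]:
+L1 (α=4/7) → [744/7, 244/7, 444/7]
+L2 (α=4/7) → [8392/49, 1320/49, 2172/49]
+L3 (α=1/3) → [21047/147, 14155/147, 13115/147]
+L5 (α=1/6) → [61511/441, 77831/882, 34478/441]
+L7 (α=5/6) → [176171/2646, 853991/5292, 596753/2646]
= [67, 161, 226]

query (0,0) [L1,L2,L3,L5,L7] — begin 0,0,0
L1 α=1/2: [119/2, 94, 11]
L2 α=5/7: [534/7, 928/7, 667/7]
L3 α=5/8: [244/7, 908/7, 8861/56]
L5 α=1/5: [478/7, 4773/35, 10919/70]
L7 α=1/5: [2192/35, 22312/175, 24708/175]
→ [63, 127, 141]

query (2,0) [L1,L2,L3,L5,L7] — begin 0,0,0
after L1 α=4/7: [16, 708/7, 464/7]
after L2 α=5/8: [223/8, 7899/56, 10317/56]
after L3 α=1: [218, 21, 50]
after L5 α=3/4: [821/4, 297/2, 653/4]
after L7 α=1/2: [833/8, 731/4, 1265/8]
→ [104, 183, 158]

(1,3) stack=L1,L2,L3,L5,L7,L8; from [0,0,0]:
L1 α=2/3: [20, 362/3, 164/3]
L2 α=2/3: [130, 1688/9, 170/9]
L3 α=1/2: [239/2, 1985/18, 886/9]
L5 α=3/7: [634/7, 6913/63, 541/9]
L7 α=1/3: [439/7, 15275/189, 1244/27]
L8 α=6/7: [6319/49, 41357/1323, 23762/189]
rounded: [129, 31, 126]


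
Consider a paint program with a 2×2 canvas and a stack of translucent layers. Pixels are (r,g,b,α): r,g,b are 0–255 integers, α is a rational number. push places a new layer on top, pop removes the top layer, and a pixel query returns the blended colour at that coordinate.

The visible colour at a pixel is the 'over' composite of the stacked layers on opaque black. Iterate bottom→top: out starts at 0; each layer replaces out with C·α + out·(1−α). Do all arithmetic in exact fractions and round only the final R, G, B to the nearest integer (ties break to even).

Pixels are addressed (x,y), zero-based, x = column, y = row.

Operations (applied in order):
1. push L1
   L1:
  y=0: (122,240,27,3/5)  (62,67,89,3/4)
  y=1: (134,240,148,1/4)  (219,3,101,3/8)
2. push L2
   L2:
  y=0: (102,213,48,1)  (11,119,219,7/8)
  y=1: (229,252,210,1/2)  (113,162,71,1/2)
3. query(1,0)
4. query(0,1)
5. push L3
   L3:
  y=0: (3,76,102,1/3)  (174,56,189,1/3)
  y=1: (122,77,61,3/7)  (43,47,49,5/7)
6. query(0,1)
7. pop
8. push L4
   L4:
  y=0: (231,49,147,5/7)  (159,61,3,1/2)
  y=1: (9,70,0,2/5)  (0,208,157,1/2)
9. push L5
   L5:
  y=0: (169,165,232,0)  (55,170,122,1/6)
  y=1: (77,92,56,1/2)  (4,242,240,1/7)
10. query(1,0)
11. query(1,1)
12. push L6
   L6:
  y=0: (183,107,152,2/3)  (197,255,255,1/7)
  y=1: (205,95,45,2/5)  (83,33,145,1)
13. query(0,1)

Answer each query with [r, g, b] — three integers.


(1,0) stack=L1,L2; from [0,0,0]:
after L1 α=3/4: [93/2, 201/4, 267/4]
after L2 α=7/8: [247/16, 3533/32, 6399/32]
rounded: [15, 110, 200]

(0,1) stack=L1,L2; from [0,0,0]:
+L1 (α=1/4) → [67/2, 60, 37]
+L2 (α=1/2) → [525/4, 156, 247/2]
→ [131, 156, 124]

at x=0,y=1 over L1,L2,L3:
+L1 (α=1/4) → [67/2, 60, 37]
+L2 (α=1/2) → [525/4, 156, 247/2]
+L3 (α=3/7) → [891/7, 855/7, 677/7]
rounded: [127, 122, 97]

query (1,0) [L1,L2,L4,L5] — begin 0,0,0
L1 α=3/4: [93/2, 201/4, 267/4]
L2 α=7/8: [247/16, 3533/32, 6399/32]
L4 α=1/2: [2791/32, 5485/64, 6495/64]
L5 α=1/6: [15715/192, 38305/384, 40283/384]
rounded: [82, 100, 105]

query (1,1) [L1,L2,L4,L5] — begin 0,0,0
L1 α=3/8: [657/8, 9/8, 303/8]
L2 α=1/2: [1561/16, 1305/16, 871/16]
L4 α=1/2: [1561/32, 4633/32, 3383/32]
L5 α=1/7: [4747/112, 17771/112, 13989/112]
= [42, 159, 125]

(0,1) stack=L1,L2,L4,L5,L6; from [0,0,0]:
+L1 (α=1/4) → [67/2, 60, 37]
+L2 (α=1/2) → [525/4, 156, 247/2]
+L4 (α=2/5) → [1647/20, 608/5, 741/10]
+L5 (α=1/2) → [3187/40, 534/5, 1301/20]
+L6 (α=2/5) → [25961/200, 2552/25, 5703/100]
rounded: [130, 102, 57]


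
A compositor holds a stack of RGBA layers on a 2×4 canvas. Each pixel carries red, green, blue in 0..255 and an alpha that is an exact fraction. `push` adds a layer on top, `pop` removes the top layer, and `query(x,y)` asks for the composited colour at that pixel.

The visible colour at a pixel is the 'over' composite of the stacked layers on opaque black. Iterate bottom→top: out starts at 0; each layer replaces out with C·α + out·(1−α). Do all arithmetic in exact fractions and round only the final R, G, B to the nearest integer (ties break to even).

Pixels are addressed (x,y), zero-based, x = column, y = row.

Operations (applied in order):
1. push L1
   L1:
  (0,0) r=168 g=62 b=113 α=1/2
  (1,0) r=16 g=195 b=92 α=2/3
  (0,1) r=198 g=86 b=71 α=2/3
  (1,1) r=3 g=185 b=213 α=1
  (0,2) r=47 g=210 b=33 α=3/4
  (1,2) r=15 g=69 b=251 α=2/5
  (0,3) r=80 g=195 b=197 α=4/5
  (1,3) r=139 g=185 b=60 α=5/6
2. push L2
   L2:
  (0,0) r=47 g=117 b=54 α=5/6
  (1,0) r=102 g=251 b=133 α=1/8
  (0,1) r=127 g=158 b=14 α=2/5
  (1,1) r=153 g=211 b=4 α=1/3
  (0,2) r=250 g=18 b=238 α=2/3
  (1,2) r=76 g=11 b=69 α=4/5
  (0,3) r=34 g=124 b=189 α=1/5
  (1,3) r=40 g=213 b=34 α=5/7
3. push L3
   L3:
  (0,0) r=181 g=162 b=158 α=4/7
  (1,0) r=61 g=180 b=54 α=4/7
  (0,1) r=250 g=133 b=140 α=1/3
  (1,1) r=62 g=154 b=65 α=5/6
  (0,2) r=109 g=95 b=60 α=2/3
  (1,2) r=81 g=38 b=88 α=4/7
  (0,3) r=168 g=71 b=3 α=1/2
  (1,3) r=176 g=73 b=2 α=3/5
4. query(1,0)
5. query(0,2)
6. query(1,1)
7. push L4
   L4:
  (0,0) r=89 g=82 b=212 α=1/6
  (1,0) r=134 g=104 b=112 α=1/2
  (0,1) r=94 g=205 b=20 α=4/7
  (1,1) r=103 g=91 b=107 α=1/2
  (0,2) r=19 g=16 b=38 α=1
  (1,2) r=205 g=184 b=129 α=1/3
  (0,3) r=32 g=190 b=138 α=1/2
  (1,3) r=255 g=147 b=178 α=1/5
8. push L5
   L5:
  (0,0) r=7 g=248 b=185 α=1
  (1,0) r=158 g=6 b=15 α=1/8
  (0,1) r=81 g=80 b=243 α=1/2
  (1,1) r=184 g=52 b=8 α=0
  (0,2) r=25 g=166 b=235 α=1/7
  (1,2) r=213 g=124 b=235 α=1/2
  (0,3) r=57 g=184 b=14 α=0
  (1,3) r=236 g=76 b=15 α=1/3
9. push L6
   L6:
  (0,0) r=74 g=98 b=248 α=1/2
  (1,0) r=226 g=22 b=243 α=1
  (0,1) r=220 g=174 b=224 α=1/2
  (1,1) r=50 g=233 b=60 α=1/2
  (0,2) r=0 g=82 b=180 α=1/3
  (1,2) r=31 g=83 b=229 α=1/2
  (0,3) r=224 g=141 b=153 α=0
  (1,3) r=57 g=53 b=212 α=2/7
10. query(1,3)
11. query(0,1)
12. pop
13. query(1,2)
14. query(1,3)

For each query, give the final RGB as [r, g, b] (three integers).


(1,0) stack=L1,L2,L3; from [0,0,0]:
after L1 α=2/3: [32/3, 130, 184/3]
after L2 α=1/8: [265/12, 1161/8, 1687/24]
after L3 α=4/7: [1241/28, 9243/56, 3415/56]
= [44, 165, 61]

(0,2) stack=L1,L2,L3; from [0,0,0]:
L1 α=3/4: [141/4, 315/2, 99/4]
L2 α=2/3: [2141/12, 129/2, 2003/12]
L3 α=2/3: [4757/36, 509/6, 3443/36]
= [132, 85, 96]

(1,1) stack=L1,L2,L3; from [0,0,0]:
L1 α=1: [3, 185, 213]
L2 α=1/3: [53, 581/3, 430/3]
L3 α=5/6: [121/2, 2891/18, 1405/18]
= [60, 161, 78]

at x=1,y=3 over L1,L2,L3,L4,L5,L6:
+L1 (α=5/6) → [695/6, 925/6, 50]
+L2 (α=5/7) → [185/3, 4120/21, 270/7]
+L3 (α=3/5) → [1954/15, 12839/105, 582/35]
+L4 (α=1/5) → [11641/75, 66791/525, 8558/175]
+L5 (α=1/3) → [40982/225, 173482/1575, 19741/525]
+L6 (α=2/7) → [46112/315, 206872/2205, 64261/735]
rounded: [146, 94, 87]

query (0,1) [L1,L2,L3,L4,L5,L6] — begin 0,0,0
after L1 α=2/3: [132, 172/3, 142/3]
after L2 α=2/5: [130, 488/5, 34]
after L3 α=1/3: [170, 547/5, 208/3]
after L4 α=4/7: [886/7, 5741/35, 288/7]
after L5 α=1/2: [1453/14, 8541/70, 1989/14]
after L6 α=1/2: [4533/28, 20721/140, 5125/28]
= [162, 148, 183]

query (1,2) [L1,L2,L3,L4,L5] — begin 0,0,0
after L1 α=2/5: [6, 138/5, 502/5]
after L2 α=4/5: [62, 358/25, 1882/25]
after L3 α=4/7: [510/7, 4874/175, 14446/175]
after L4 α=1/3: [2455/21, 41948/525, 51467/525]
after L5 α=1/2: [3464/21, 53524/525, 87421/525]
= [165, 102, 167]

at x=1,y=3 over L1,L2,L3,L4,L5:
+L1 (α=5/6) → [695/6, 925/6, 50]
+L2 (α=5/7) → [185/3, 4120/21, 270/7]
+L3 (α=3/5) → [1954/15, 12839/105, 582/35]
+L4 (α=1/5) → [11641/75, 66791/525, 8558/175]
+L5 (α=1/3) → [40982/225, 173482/1575, 19741/525]
= [182, 110, 38]


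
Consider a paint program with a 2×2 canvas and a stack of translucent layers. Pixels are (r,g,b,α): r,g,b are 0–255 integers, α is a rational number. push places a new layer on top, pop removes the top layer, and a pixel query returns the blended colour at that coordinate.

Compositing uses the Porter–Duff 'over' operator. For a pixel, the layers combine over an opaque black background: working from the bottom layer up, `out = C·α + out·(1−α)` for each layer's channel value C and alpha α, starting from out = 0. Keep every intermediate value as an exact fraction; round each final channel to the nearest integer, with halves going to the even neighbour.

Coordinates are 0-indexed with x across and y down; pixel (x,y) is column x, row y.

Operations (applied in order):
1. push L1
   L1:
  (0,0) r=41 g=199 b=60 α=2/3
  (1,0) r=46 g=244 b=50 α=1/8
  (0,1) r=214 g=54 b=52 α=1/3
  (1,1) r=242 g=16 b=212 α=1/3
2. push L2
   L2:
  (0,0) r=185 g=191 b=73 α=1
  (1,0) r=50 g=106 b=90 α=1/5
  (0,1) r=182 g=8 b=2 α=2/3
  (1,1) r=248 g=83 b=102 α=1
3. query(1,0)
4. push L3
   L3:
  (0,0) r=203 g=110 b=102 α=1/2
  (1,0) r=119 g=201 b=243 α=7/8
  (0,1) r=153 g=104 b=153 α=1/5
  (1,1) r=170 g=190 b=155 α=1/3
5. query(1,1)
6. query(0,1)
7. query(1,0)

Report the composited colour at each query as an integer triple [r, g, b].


at x=1,y=0 over L1,L2:
L1 α=1/8: [23/4, 61/2, 25/4]
L2 α=1/5: [73/5, 228/5, 23]
→ [15, 46, 23]

query (1,1) [L1,L2,L3] — begin 0,0,0
after L1 α=1/3: [242/3, 16/3, 212/3]
after L2 α=1: [248, 83, 102]
after L3 α=1/3: [222, 356/3, 359/3]
= [222, 119, 120]

query (0,1) [L1,L2,L3] — begin 0,0,0
+L1 (α=1/3) → [214/3, 18, 52/3]
+L2 (α=2/3) → [1306/9, 34/3, 64/9]
+L3 (α=1/5) → [6601/45, 448/15, 1633/45]
= [147, 30, 36]

(1,0) stack=L1,L2,L3; from [0,0,0]:
+L1 (α=1/8) → [23/4, 61/2, 25/4]
+L2 (α=1/5) → [73/5, 228/5, 23]
+L3 (α=7/8) → [2119/20, 7263/40, 431/2]
rounded: [106, 182, 216]


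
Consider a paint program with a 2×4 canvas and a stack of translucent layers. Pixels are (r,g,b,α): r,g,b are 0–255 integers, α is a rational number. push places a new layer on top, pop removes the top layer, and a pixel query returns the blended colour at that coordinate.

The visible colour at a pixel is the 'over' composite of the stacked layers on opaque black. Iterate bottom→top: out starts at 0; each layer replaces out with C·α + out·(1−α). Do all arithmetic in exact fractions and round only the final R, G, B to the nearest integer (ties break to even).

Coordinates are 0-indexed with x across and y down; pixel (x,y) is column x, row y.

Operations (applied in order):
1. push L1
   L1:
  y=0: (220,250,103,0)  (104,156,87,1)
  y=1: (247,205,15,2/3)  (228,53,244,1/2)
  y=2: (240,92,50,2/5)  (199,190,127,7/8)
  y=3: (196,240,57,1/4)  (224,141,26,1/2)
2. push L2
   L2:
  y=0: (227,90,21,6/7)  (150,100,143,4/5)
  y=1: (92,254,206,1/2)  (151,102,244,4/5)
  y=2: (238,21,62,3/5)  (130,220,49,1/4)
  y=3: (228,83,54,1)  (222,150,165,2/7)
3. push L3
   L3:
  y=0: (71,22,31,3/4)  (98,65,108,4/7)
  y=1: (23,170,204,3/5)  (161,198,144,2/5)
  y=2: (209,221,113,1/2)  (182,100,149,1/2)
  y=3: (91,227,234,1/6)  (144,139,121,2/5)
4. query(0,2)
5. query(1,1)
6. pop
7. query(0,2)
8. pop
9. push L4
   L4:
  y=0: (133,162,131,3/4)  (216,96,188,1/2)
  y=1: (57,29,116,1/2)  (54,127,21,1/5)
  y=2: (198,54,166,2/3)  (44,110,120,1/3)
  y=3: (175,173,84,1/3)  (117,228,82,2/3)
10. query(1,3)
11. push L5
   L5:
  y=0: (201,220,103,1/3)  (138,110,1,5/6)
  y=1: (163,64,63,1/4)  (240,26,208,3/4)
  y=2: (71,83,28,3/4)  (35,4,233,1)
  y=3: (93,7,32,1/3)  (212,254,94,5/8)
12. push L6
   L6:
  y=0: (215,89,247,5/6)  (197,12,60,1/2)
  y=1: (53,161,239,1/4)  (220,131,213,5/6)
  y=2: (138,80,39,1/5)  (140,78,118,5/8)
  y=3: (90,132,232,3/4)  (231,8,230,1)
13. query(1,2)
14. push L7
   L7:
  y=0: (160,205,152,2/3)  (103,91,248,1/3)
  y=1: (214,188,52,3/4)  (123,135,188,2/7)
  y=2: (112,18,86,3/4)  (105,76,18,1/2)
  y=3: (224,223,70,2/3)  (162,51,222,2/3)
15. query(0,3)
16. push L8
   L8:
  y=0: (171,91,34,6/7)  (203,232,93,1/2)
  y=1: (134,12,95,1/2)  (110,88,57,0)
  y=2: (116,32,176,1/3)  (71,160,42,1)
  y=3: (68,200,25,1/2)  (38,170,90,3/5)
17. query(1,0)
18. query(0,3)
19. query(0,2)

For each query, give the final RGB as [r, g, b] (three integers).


at x=0,y=2 over L1,L2,L3:
L1 α=2/5: [96, 184/5, 20]
L2 α=3/5: [906/5, 683/25, 226/5]
L3 α=1/2: [1951/10, 3104/25, 791/10]
rounded: [195, 124, 79]

query (1,1) [L1,L2,L3] — begin 0,0,0
+L1 (α=1/2) → [114, 53/2, 122]
+L2 (α=4/5) → [718/5, 869/10, 1098/5]
+L3 (α=2/5) → [3764/25, 6567/50, 4734/25]
rounded: [151, 131, 189]

query (0,2) [L1,L2] — begin 0,0,0
after L1 α=2/5: [96, 184/5, 20]
after L2 α=3/5: [906/5, 683/25, 226/5]
rounded: [181, 27, 45]

(1,3) stack=L1,L4; from [0,0,0]:
L1 α=1/2: [112, 141/2, 13]
L4 α=2/3: [346/3, 351/2, 59]
= [115, 176, 59]

at x=1,y=2 over L1,L4,L5,L6:
+L1 (α=7/8) → [1393/8, 665/4, 889/8]
+L4 (α=1/3) → [523/4, 295/2, 1369/12]
+L5 (α=1) → [35, 4, 233]
+L6 (α=5/8) → [805/8, 201/4, 1289/8]
→ [101, 50, 161]

query (0,3) [L1,L4,L5,L6,L7] — begin 0,0,0
+L1 (α=1/4) → [49, 60, 57/4]
+L4 (α=1/3) → [91, 293/3, 75/2]
+L5 (α=1/3) → [275/3, 607/9, 107/3]
+L6 (α=3/4) → [1085/12, 4171/36, 2195/12]
+L7 (α=2/3) → [6461/36, 20227/108, 3875/36]
= [179, 187, 108]

(1,0) stack=L1,L4,L5,L6,L7,L8; from [0,0,0]:
after L1 α=1: [104, 156, 87]
after L4 α=1/2: [160, 126, 275/2]
after L5 α=5/6: [425/3, 338/3, 95/4]
after L6 α=1/2: [508/3, 187/3, 335/8]
after L7 α=1/3: [1325/9, 647/9, 1327/12]
after L8 α=1/2: [1576/9, 2735/18, 2443/24]
rounded: [175, 152, 102]

at x=0,y=3 over L1,L4,L5,L6,L7,L8:
after L1 α=1/4: [49, 60, 57/4]
after L4 α=1/3: [91, 293/3, 75/2]
after L5 α=1/3: [275/3, 607/9, 107/3]
after L6 α=3/4: [1085/12, 4171/36, 2195/12]
after L7 α=2/3: [6461/36, 20227/108, 3875/36]
after L8 α=1/2: [8909/72, 41827/216, 4775/72]
→ [124, 194, 66]

at x=0,y=2 over L1,L4,L5,L6,L7,L8:
L1 α=2/5: [96, 184/5, 20]
L4 α=2/3: [164, 724/15, 352/3]
L5 α=3/4: [377/4, 4459/60, 151/3]
L6 α=1/5: [103, 5659/75, 721/15]
L7 α=3/4: [439/4, 9709/300, 4591/60]
L8 α=1/3: [671/6, 14509/450, 9871/90]
= [112, 32, 110]


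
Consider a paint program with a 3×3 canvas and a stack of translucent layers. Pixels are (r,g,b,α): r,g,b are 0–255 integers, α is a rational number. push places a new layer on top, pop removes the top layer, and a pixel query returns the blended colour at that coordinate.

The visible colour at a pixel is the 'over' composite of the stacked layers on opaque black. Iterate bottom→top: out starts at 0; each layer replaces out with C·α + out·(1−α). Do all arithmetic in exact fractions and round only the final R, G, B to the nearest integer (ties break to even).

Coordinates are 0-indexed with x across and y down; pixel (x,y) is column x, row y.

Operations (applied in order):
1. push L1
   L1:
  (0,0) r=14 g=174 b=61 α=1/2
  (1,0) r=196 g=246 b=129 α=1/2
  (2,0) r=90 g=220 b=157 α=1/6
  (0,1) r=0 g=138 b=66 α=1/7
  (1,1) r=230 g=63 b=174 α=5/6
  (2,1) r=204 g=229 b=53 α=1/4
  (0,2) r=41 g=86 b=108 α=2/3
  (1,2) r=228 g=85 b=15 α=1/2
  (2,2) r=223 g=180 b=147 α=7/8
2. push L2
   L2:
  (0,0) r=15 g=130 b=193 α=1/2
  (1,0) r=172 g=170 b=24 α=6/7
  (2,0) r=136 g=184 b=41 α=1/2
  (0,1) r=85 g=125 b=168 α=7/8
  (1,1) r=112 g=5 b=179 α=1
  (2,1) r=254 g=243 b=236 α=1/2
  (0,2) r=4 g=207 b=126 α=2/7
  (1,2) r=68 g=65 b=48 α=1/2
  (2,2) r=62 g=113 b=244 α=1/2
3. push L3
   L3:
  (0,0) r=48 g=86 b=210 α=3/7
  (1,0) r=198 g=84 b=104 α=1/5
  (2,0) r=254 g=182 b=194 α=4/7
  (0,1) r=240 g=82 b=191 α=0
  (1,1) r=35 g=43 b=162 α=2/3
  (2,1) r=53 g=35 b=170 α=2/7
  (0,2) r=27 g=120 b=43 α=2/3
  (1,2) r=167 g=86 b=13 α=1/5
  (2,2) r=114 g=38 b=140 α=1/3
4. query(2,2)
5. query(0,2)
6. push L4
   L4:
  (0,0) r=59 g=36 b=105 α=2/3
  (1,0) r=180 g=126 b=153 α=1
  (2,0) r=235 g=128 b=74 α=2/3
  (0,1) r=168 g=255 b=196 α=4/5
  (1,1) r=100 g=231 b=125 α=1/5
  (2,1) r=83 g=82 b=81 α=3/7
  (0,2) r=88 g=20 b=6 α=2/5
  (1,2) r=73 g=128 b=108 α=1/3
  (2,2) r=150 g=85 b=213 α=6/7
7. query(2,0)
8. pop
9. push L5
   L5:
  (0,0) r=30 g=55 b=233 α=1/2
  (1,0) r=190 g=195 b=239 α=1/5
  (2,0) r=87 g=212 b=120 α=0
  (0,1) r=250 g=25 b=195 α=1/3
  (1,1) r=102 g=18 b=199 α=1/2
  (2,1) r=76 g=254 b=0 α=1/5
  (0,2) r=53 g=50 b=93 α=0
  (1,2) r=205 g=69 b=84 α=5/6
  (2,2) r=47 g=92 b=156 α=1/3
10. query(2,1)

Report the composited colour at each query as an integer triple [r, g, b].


query (2,2) [L1,L2,L3] — begin 0,0,0
L1 α=7/8: [1561/8, 315/2, 1029/8]
L2 α=1/2: [2057/16, 541/4, 2981/16]
L3 α=1/3: [2969/24, 617/6, 1367/8]
= [124, 103, 171]

(0,2) stack=L1,L2,L3; from [0,0,0]:
+L1 (α=2/3) → [82/3, 172/3, 72]
+L2 (α=2/7) → [62/3, 2102/21, 612/7]
+L3 (α=2/3) → [224/9, 7142/63, 1214/21]
rounded: [25, 113, 58]

at x=2,y=0 over L1,L2,L3,L4:
after L1 α=1/6: [15, 110/3, 157/6]
after L2 α=1/2: [151/2, 331/3, 403/12]
after L3 α=4/7: [355/2, 1059/7, 501/4]
after L4 α=2/3: [1295/6, 2851/21, 1093/12]
rounded: [216, 136, 91]

at x=2,y=1 over L1,L2,L3,L5:
L1 α=1/4: [51, 229/4, 53/4]
L2 α=1/2: [305/2, 1201/8, 997/8]
L3 α=2/7: [1737/14, 6565/56, 7705/56]
L5 α=1/5: [4006/35, 10121/70, 1541/14]
= [114, 145, 110]


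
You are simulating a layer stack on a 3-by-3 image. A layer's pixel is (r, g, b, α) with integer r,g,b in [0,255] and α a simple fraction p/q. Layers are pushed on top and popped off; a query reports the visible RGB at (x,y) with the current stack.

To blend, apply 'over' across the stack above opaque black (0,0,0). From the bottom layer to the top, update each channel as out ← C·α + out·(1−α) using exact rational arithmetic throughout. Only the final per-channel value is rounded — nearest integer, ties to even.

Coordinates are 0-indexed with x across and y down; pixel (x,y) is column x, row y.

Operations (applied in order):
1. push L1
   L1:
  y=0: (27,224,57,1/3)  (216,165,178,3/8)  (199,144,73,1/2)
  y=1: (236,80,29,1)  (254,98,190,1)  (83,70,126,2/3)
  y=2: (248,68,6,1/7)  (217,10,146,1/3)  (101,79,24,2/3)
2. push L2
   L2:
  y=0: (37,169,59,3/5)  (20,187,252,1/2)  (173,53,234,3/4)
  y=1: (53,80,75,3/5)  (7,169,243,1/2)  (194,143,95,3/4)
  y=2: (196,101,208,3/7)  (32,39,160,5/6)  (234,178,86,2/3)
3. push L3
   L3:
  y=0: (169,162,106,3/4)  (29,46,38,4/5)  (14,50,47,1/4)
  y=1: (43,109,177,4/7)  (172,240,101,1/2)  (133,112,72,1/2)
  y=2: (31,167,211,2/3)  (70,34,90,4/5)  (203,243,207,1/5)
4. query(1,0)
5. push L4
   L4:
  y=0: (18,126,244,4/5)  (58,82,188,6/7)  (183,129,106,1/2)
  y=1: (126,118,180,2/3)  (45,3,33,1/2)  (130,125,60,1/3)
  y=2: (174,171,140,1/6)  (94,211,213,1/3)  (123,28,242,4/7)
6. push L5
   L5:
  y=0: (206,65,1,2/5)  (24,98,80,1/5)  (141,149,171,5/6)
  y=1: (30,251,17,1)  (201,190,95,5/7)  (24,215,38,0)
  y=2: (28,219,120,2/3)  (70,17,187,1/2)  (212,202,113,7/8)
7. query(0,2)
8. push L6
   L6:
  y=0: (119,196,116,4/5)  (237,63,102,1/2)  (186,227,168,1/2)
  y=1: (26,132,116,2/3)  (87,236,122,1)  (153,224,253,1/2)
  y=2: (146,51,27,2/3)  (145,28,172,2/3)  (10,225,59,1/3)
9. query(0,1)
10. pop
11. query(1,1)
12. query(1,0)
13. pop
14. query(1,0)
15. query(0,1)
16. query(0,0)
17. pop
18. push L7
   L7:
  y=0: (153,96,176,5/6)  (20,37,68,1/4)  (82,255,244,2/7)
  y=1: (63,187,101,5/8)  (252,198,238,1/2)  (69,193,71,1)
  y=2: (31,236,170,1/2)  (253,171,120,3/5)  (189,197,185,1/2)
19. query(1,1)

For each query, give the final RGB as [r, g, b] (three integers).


(1,0) stack=L1,L2,L3; from [0,0,0]:
L1 α=3/8: [81, 495/8, 267/4]
L2 α=1/2: [101/2, 1991/16, 1275/8]
L3 α=4/5: [333/10, 987/16, 2491/40]
= [33, 62, 62]

query (0,2) [L1,L2,L3,L4,L5] — begin 0,0,0
+L1 (α=1/7) → [248/7, 68/7, 6/7]
+L2 (α=3/7) → [5108/49, 2393/49, 4392/49]
+L3 (α=2/3) → [8146/147, 6253/49, 25070/147]
+L4 (α=1/6) → [33154/441, 19822/147, 72965/441]
+L5 (α=2/3) → [57850/1323, 84208/441, 178805/1323]
= [44, 191, 135]

(0,1) stack=L1,L2,L3,L4,L5,L6; from [0,0,0]:
L1 α=1: [236, 80, 29]
L2 α=3/5: [631/5, 80, 283/5]
L3 α=4/7: [2753/35, 676/7, 627/5]
L4 α=2/3: [11573/105, 776/7, 809/5]
L5 α=1: [30, 251, 17]
L6 α=2/3: [82/3, 515/3, 83]
= [27, 172, 83]

query (1,1) [L1,L2,L3,L4,L5] — begin 0,0,0
+L1 (α=1) → [254, 98, 190]
+L2 (α=1/2) → [261/2, 267/2, 433/2]
+L3 (α=1/2) → [605/4, 747/4, 635/4]
+L4 (α=1/2) → [785/8, 759/8, 767/8]
+L5 (α=5/7) → [4805/28, 4559/28, 381/4]
= [172, 163, 95]

query (1,0) [L1,L2,L3,L4,L5] — begin 0,0,0
L1 α=3/8: [81, 495/8, 267/4]
L2 α=1/2: [101/2, 1991/16, 1275/8]
L3 α=4/5: [333/10, 987/16, 2491/40]
L4 α=6/7: [3813/70, 8859/112, 47611/280]
L5 α=1/5: [8466/175, 11603/140, 53211/350]
→ [48, 83, 152]

query (1,0) [L1,L2,L3,L4] — begin 0,0,0
L1 α=3/8: [81, 495/8, 267/4]
L2 α=1/2: [101/2, 1991/16, 1275/8]
L3 α=4/5: [333/10, 987/16, 2491/40]
L4 α=6/7: [3813/70, 8859/112, 47611/280]
→ [54, 79, 170]

(0,1) stack=L1,L2,L3,L4; from [0,0,0]:
L1 α=1: [236, 80, 29]
L2 α=3/5: [631/5, 80, 283/5]
L3 α=4/7: [2753/35, 676/7, 627/5]
L4 α=2/3: [11573/105, 776/7, 809/5]
rounded: [110, 111, 162]

at x=0,y=0 over L1,L2,L3,L4:
L1 α=1/3: [9, 224/3, 19]
L2 α=3/5: [129/5, 1969/15, 43]
L3 α=3/4: [666/5, 9259/60, 361/4]
L4 α=4/5: [1026/25, 39499/300, 853/4]
rounded: [41, 132, 213]

at x=1,y=1 over L1,L2,L3,L7:
after L1 α=1: [254, 98, 190]
after L2 α=1/2: [261/2, 267/2, 433/2]
after L3 α=1/2: [605/4, 747/4, 635/4]
after L7 α=1/2: [1613/8, 1539/8, 1587/8]
= [202, 192, 198]
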